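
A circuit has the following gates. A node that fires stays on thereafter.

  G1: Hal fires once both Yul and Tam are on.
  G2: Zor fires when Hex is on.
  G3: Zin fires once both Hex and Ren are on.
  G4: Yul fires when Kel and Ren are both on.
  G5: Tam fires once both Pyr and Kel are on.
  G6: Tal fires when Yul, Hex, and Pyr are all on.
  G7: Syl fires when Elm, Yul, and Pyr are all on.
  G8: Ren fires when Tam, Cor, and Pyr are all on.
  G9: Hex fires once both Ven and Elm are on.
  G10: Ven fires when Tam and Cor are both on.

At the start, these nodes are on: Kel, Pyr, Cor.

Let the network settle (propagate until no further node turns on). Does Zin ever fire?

Zin would need Hex and Ren (G3), but Hex never turns on.

No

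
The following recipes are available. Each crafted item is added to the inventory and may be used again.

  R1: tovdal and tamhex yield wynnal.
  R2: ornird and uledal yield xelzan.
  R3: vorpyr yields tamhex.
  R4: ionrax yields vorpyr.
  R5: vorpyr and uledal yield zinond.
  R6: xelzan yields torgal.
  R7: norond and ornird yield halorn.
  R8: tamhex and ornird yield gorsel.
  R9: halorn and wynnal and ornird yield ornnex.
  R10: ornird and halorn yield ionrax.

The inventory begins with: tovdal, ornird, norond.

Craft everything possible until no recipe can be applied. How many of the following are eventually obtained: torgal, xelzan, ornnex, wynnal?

norond and ornird → halorn (R7).
ornird and halorn → ionrax (R10).
ionrax → vorpyr (R4).
vorpyr → tamhex (R3).
Using R1, tovdal and tamhex make wynnal.
Using R9, halorn, wynnal, and ornird make ornnex.
torgal would need xelzan (R6), but xelzan is never obtained.
xelzan would need ornird and uledal (R2), but uledal is never obtained.
ornnex: reached.
wynnal: reached.
Reached: ornnex and wynnal — 2 of the 4.

2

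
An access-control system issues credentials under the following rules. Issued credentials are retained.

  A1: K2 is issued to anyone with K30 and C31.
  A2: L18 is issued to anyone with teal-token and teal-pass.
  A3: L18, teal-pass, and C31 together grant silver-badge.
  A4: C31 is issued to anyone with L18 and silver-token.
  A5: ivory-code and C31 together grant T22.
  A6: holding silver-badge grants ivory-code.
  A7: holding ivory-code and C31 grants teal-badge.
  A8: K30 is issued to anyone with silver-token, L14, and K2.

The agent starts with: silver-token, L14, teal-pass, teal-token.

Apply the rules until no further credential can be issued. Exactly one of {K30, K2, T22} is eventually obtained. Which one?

Holding teal-token and teal-pass grants L18 (A2).
Holding L18 and silver-token grants C31 (A4).
Holding L18, teal-pass, and C31 grants silver-badge (A3).
Holding silver-badge grants ivory-code (A6).
Holding ivory-code and C31 grants T22 (A5).
K30 would need silver-token, L14, and K2 (A8), but K2 is never granted. K2 would need K30 and C31 (A1), but K30 is never granted.

T22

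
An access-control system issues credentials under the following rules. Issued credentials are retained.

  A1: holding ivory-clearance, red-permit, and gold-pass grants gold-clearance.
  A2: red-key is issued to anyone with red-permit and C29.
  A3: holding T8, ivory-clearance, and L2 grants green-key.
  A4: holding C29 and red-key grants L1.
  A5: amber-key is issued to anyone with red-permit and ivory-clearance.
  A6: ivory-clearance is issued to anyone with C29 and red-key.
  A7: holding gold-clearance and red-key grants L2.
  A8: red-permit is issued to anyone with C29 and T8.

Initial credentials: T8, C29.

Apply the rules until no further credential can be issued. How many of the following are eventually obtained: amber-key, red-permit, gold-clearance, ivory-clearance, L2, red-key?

Holding C29 and T8 grants red-permit (A8).
Holding red-permit and C29 grants red-key (A2).
Holding C29 and red-key grants ivory-clearance (A6).
Holding red-permit and ivory-clearance grants amber-key (A5).
amber-key: reached.
red-permit: reached.
gold-clearance would need ivory-clearance, red-permit, and gold-pass (A1), but gold-pass is never granted.
ivory-clearance: reached.
L2 would need gold-clearance and red-key (A7), but gold-clearance is never granted.
red-key: reached.
Reached: amber-key, red-permit, ivory-clearance, and red-key — 4 of the 6.

4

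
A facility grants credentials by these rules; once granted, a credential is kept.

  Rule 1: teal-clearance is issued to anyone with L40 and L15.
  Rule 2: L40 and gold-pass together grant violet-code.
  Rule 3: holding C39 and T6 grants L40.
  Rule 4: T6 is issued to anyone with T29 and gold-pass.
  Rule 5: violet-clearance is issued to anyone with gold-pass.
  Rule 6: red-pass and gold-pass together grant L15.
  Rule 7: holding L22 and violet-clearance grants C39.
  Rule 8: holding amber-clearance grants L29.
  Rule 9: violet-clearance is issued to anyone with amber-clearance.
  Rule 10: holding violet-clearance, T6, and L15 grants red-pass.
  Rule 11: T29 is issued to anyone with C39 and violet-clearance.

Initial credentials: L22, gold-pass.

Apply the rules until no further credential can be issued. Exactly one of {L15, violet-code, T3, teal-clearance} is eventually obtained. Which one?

Holding gold-pass grants violet-clearance (Rule 5).
Holding L22 and violet-clearance grants C39 (Rule 7).
Holding C39 and violet-clearance grants T29 (Rule 11).
Holding T29 and gold-pass grants T6 (Rule 4).
Holding C39 and T6 grants L40 (Rule 3).
Holding L40 and gold-pass grants violet-code (Rule 2).
teal-clearance would need L40 and L15 (Rule 1), but L15 is never granted. L15 would need red-pass and gold-pass (Rule 6), but red-pass is never granted. No rule produces T3, and it is not given.

violet-code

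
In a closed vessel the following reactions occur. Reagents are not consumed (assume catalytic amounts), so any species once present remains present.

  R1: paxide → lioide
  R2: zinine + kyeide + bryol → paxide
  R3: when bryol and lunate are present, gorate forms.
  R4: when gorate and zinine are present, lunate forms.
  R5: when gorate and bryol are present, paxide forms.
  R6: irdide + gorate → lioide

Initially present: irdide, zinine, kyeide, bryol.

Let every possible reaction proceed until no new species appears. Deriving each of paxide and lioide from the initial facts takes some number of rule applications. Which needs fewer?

paxide

paxide: zinine, kyeide, and bryol present → paxide forms (R2). [1 rule application]
lioide: zinine, kyeide, and bryol present → paxide forms (R2). paxide present → lioide forms (R1). [2 rule applications]
paxide needs fewer.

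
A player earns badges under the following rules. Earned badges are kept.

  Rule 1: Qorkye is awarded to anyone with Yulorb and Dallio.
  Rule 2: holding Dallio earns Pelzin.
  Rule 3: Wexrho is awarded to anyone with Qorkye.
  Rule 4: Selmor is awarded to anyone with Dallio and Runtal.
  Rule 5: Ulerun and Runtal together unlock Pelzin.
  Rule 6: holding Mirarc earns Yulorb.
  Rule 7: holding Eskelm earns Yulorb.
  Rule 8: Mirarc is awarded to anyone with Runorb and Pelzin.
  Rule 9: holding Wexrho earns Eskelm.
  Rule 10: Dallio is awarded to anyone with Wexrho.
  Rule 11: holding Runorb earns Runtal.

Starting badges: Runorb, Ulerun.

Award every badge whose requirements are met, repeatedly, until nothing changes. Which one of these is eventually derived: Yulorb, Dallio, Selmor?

With Runorb, Runtal is earned (Rule 11).
With Ulerun and Runtal, Pelzin is earned (Rule 5).
With Runorb and Pelzin, Mirarc is earned (Rule 8).
With Mirarc, Yulorb is earned (Rule 6).
Selmor would need Dallio and Runtal (Rule 4), but Dallio is never earned. Dallio would need Wexrho (Rule 10), but Wexrho is never earned.

Yulorb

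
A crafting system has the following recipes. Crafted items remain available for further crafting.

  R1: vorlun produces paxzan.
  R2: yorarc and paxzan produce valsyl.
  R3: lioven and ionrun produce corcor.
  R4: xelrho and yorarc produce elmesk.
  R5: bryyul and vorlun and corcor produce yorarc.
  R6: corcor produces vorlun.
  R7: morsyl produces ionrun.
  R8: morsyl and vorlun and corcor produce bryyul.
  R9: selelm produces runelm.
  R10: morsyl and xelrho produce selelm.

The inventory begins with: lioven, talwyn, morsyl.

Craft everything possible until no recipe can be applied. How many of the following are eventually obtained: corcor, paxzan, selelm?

morsyl → ionrun (R7).
lioven and ionrun → corcor (R3).
corcor → vorlun (R6).
vorlun → paxzan (R1).
corcor: reached.
paxzan: reached.
selelm would need morsyl and xelrho (R10), but xelrho is never obtained.
Reached: corcor and paxzan — 2 of the 3.

2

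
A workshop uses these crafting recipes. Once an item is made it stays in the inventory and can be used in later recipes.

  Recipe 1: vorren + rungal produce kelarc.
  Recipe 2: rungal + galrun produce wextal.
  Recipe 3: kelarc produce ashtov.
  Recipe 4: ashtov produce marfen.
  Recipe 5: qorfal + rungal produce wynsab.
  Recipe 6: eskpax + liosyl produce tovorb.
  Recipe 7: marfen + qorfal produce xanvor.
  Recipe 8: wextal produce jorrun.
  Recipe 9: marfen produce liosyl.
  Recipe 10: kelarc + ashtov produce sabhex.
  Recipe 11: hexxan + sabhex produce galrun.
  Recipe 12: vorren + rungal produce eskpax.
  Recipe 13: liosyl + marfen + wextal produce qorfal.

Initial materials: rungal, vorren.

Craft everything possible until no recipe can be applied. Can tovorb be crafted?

vorren + rungal → kelarc (Recipe 1).
Using Recipe 12, vorren and rungal make eskpax.
kelarc → ashtov (Recipe 3).
Using Recipe 4, ashtov makes marfen.
Using Recipe 9, marfen makes liosyl.
Using Recipe 6, eskpax and liosyl make tovorb.

Yes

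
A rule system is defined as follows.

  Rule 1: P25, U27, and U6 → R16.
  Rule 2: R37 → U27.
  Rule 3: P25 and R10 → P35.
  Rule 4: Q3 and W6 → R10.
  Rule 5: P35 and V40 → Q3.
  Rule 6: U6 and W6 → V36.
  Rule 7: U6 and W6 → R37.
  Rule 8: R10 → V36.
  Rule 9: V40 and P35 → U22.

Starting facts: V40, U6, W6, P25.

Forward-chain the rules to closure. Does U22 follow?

No

U22 would need V40 and P35 (Rule 9), but P35 is never established.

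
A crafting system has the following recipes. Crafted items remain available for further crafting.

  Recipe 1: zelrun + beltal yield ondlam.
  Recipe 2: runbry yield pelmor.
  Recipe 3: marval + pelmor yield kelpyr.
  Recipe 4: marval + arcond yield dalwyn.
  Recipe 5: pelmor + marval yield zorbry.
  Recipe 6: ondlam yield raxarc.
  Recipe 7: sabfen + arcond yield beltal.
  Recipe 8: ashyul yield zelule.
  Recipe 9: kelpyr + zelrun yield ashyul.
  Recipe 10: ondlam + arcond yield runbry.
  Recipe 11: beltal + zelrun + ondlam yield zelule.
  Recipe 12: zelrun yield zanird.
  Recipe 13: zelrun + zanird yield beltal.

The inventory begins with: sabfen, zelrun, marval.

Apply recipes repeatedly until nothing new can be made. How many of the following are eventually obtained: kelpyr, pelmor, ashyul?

kelpyr would need marval and pelmor (Recipe 3), but pelmor is never obtained.
pelmor would need runbry (Recipe 2), but runbry is never obtained.
ashyul would need kelpyr and zelrun (Recipe 9), but kelpyr is never obtained.
None of the 3 are reached.

0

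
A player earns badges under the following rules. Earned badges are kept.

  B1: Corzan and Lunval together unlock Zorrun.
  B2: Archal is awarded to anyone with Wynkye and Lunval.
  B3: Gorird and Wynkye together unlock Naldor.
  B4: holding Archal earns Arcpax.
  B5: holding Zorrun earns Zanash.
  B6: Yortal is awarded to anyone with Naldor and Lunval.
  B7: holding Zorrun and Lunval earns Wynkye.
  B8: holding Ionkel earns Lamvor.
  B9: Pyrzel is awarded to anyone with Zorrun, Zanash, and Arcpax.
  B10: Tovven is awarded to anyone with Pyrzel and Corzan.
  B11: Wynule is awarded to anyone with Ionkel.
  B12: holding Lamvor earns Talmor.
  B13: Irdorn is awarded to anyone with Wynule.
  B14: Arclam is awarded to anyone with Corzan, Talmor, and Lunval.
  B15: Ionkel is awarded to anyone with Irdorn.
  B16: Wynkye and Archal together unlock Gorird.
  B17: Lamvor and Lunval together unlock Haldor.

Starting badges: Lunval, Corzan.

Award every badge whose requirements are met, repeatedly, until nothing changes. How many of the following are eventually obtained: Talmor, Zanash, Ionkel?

1

With Corzan and Lunval, Zorrun is earned (B1).
With Zorrun, Zanash is earned (B5).
Talmor would need Lamvor (B12), but Lamvor is never earned.
Zanash: reached.
Ionkel would need Irdorn (B15), but Irdorn is never earned.
Reached: Zanash — 1 of the 3.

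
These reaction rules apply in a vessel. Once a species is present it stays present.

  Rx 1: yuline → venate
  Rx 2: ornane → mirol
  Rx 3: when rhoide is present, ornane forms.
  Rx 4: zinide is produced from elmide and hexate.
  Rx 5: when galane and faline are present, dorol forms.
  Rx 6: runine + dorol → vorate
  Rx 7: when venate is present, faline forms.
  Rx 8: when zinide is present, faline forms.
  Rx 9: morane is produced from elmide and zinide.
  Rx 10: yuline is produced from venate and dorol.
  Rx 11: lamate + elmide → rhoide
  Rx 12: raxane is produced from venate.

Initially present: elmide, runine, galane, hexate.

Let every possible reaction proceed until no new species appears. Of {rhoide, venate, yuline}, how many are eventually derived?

rhoide would need lamate and elmide (Rx 11), but lamate never forms.
venate would need yuline (Rx 1), but yuline never forms.
yuline would need venate and dorol (Rx 10), but venate never forms.
None of the 3 are reached.

0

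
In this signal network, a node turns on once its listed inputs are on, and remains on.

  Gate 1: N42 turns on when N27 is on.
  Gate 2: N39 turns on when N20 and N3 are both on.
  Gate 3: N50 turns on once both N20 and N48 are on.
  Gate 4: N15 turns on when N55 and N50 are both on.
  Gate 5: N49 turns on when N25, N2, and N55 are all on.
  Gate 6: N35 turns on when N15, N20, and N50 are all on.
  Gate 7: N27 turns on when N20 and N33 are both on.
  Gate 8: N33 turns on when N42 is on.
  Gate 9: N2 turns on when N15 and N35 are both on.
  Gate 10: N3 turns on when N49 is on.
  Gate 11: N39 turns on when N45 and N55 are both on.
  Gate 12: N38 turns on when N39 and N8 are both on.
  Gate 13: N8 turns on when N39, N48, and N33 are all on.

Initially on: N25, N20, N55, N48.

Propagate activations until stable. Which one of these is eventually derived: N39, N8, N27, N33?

N20 and N48 are on, so N50 turns on (Gate 3).
Gate 4: N55 and N50 on → N15 on.
N15, N20, and N50 are on, so N35 turns on (Gate 6).
N15 and N35 are on, so N2 turns on (Gate 9).
Gate 5: N25, N2, and N55 on → N49 on.
N49 is on, so N3 turns on (Gate 10).
N20 and N3 are on, so N39 turns on (Gate 2).
N27 would need N20 and N33 (Gate 7), but N33 never turns on. N8 would need N39, N48, and N33 (Gate 13), but N33 never turns on. N33 would need N42 (Gate 8), but N42 never turns on.

N39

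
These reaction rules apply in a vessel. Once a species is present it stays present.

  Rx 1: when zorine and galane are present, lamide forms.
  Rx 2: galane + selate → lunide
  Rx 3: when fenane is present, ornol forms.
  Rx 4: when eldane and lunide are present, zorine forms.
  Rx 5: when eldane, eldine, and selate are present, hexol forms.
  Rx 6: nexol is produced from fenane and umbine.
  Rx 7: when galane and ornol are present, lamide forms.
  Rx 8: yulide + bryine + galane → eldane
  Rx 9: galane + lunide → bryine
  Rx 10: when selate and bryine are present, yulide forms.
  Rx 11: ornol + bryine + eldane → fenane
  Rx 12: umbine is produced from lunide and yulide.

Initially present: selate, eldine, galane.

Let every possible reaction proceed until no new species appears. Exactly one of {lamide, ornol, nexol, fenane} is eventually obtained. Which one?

galane and selate present → lunide forms (Rx 2).
galane and lunide present → bryine forms (Rx 9).
selate and bryine present → yulide forms (Rx 10).
yulide, bryine, and galane present → eldane forms (Rx 8).
eldane and lunide present → zorine forms (Rx 4).
zorine and galane present → lamide forms (Rx 1).
ornol would need fenane (Rx 3), but fenane never forms. fenane would need ornol, bryine, and eldane (Rx 11), but ornol never forms. nexol would need fenane and umbine (Rx 6), but fenane never forms.

lamide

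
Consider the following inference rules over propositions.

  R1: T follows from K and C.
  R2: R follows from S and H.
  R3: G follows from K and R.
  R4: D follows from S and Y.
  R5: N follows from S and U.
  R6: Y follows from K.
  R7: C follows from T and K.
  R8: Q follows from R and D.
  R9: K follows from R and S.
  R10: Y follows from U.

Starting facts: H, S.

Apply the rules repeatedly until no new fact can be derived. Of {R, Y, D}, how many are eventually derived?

From S and H, R2 gives R.
R and S hold, so K follows (R9).
From K, R6 gives Y.
From S and Y, R4 gives D.
R: reached.
Y: reached.
D: reached.
All 3 are reached.

3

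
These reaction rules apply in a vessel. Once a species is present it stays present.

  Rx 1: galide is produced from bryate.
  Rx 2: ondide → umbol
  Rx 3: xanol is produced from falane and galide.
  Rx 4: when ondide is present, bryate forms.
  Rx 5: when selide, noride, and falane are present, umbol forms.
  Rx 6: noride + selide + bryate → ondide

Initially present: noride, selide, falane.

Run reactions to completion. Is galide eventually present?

galide would need bryate (Rx 1), but bryate never forms.

No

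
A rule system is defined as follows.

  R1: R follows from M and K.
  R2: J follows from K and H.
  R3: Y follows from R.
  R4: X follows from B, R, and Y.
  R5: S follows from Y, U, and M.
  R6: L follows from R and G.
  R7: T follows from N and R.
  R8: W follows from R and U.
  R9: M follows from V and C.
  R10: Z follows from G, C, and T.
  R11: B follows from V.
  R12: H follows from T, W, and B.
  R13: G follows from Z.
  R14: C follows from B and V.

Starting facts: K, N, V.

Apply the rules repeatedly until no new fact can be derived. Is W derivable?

W would need R and U (R8), but U is never established.

No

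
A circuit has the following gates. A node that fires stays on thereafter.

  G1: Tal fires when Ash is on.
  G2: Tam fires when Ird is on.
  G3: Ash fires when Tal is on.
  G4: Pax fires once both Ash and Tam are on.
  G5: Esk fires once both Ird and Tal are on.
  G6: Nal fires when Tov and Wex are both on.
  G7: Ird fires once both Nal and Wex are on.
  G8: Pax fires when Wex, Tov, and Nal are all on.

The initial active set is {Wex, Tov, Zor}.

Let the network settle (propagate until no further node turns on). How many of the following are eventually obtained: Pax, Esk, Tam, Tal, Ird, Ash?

3

G6: Tov and Wex on → Nal on.
G8: Wex, Tov, and Nal on → Pax on.
Nal and Wex are on, so Ird fires (G7).
Ird is on, so Tam fires (G2).
Pax: reached.
Esk would need Ird and Tal (G5), but Tal never turns on.
Tam: reached.
Tal would need Ash (G1), but Ash never turns on.
Ird: reached.
Ash would need Tal (G3), but Tal never turns on.
Reached: Pax, Tam, and Ird — 3 of the 6.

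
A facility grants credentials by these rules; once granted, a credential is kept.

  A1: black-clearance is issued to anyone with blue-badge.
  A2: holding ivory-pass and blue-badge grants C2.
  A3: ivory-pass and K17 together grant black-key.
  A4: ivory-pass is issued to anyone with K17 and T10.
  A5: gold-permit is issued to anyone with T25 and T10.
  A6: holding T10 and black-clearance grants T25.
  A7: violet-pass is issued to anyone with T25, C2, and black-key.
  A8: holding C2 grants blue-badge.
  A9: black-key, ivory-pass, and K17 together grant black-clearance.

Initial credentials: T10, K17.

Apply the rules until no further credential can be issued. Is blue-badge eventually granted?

blue-badge would need C2 (A8), but C2 is never granted.

No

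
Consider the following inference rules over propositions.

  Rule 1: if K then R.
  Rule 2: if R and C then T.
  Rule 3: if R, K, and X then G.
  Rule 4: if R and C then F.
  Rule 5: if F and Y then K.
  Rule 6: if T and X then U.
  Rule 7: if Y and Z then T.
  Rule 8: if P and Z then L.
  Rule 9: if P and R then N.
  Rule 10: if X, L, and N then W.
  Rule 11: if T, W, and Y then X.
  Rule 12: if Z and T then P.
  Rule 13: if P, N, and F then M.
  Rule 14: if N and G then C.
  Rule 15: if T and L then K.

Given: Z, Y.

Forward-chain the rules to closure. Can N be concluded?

From Y and Z, Rule 7 gives T.
From Z and T, Rule 12 gives P.
From P and Z, Rule 8 gives L.
T and L hold, so K follows (Rule 15).
K holds, so R follows (Rule 1).
From P and R, Rule 9 gives N.

Yes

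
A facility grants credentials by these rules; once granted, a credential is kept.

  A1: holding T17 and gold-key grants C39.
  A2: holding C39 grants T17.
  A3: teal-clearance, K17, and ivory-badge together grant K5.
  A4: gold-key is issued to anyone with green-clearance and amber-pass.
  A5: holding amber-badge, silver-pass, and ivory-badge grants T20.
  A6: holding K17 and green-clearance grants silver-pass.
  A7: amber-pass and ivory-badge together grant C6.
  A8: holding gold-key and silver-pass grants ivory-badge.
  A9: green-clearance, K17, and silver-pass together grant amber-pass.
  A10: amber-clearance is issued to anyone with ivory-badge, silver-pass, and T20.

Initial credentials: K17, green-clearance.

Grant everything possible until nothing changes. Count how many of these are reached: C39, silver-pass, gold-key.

2

Holding K17 and green-clearance grants silver-pass (A6).
Holding green-clearance, K17, and silver-pass grants amber-pass (A9).
Holding green-clearance and amber-pass grants gold-key (A4).
C39 would need T17 and gold-key (A1), but T17 is never granted.
silver-pass: reached.
gold-key: reached.
Reached: silver-pass and gold-key — 2 of the 3.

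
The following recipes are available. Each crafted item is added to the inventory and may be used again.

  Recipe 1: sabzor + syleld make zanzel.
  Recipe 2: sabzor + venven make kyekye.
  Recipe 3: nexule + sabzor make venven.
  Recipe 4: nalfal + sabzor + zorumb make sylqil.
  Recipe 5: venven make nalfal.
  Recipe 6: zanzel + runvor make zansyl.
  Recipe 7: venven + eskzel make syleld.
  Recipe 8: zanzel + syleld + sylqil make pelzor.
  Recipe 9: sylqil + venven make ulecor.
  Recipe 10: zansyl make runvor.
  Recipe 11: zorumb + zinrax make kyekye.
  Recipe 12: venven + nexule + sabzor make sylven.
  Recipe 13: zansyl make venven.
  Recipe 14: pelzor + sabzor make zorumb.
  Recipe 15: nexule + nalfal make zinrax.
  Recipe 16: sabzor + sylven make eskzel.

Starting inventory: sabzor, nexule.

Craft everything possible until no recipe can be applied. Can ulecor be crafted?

No

ulecor would need sylqil and venven (Recipe 9), but sylqil is never obtained.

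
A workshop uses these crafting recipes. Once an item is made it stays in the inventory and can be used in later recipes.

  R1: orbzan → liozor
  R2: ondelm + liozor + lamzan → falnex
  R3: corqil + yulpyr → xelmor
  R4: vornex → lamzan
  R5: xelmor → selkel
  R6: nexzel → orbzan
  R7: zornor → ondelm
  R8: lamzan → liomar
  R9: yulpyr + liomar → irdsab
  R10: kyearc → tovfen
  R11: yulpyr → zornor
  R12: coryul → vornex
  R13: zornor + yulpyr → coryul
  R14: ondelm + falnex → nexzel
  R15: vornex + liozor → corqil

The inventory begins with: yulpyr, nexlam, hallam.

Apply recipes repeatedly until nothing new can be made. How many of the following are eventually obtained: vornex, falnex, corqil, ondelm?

yulpyr → zornor (R11).
Using R13, zornor and yulpyr make coryul.
Using R7, zornor makes ondelm.
Using R12, coryul makes vornex.
vornex: reached.
falnex would need ondelm, liozor, and lamzan (R2), but liozor is never obtained.
corqil would need vornex and liozor (R15), but liozor is never obtained.
ondelm: reached.
Reached: vornex and ondelm — 2 of the 4.

2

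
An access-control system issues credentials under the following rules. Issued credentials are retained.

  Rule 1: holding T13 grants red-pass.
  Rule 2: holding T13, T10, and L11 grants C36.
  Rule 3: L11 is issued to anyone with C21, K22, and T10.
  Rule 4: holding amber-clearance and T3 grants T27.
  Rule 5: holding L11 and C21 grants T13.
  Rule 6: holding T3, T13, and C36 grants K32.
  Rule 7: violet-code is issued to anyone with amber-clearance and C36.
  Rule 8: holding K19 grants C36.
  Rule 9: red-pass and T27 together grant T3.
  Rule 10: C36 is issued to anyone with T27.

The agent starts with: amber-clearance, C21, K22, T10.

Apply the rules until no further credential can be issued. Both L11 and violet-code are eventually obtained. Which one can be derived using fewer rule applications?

L11

L11: Holding C21, K22, and T10 grants L11 (Rule 3). [1 rule application]
violet-code: Holding C21, K22, and T10 grants L11 (Rule 3). Holding L11 and C21 grants T13 (Rule 5). Holding T13, T10, and L11 grants C36 (Rule 2). Holding amber-clearance and C36 grants violet-code (Rule 7). [4 rule applications]
L11 needs fewer.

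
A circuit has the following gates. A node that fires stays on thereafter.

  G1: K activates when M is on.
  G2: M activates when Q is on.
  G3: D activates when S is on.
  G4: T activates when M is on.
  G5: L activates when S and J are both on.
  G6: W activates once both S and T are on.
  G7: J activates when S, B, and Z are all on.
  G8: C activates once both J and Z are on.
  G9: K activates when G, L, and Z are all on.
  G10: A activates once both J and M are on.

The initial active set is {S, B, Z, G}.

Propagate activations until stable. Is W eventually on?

No

W would need S and T (G6), but T never turns on.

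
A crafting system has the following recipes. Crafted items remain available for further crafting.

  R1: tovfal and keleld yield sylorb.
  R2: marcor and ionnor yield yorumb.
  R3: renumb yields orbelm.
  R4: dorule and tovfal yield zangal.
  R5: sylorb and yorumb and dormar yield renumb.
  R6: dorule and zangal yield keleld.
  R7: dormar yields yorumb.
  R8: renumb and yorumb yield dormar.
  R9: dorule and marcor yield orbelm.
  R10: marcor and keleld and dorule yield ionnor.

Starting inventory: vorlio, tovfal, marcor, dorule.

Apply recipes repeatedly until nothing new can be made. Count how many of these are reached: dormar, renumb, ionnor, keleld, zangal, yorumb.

4

dorule and tovfal → zangal (R4).
Using R6, dorule and zangal make keleld.
marcor and keleld and dorule → ionnor (R10).
marcor and ionnor → yorumb (R2).
dormar would need renumb and yorumb (R8), but renumb is never obtained.
renumb would need sylorb, yorumb, and dormar (R5), but dormar is never obtained.
ionnor: reached.
keleld: reached.
zangal: reached.
yorumb: reached.
Reached: ionnor, keleld, zangal, and yorumb — 4 of the 6.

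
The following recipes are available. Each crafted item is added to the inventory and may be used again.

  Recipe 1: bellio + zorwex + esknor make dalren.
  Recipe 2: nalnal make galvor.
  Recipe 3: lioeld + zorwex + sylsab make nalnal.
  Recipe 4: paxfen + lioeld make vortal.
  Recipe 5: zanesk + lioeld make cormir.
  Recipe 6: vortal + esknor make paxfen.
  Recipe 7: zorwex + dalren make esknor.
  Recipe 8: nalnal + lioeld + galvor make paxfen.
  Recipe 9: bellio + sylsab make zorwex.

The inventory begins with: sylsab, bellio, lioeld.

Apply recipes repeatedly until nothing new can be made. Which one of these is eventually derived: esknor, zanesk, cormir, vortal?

Using Recipe 9, bellio and sylsab make zorwex.
lioeld + zorwex + sylsab → nalnal (Recipe 3).
Using Recipe 2, nalnal makes galvor.
nalnal + lioeld + galvor → paxfen (Recipe 8).
Using Recipe 4, paxfen and lioeld make vortal.
cormir would need zanesk and lioeld (Recipe 5), but zanesk is never obtained. esknor would need zorwex and dalren (Recipe 7), but dalren is never obtained. No rule produces zanesk, and it is not given.

vortal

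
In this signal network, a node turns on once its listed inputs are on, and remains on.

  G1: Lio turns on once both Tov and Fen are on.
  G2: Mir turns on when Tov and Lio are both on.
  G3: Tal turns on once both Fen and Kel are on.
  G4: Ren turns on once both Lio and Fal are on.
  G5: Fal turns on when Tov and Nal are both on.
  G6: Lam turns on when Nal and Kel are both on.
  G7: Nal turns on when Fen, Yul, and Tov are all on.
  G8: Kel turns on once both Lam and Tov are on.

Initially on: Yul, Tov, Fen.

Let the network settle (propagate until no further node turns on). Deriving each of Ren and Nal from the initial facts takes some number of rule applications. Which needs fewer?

Nal

Nal: G7: Fen, Yul, and Tov on → Nal on. [1 rule application]
Ren: Fen, Yul, and Tov are on, so Nal turns on (G7). G1: Tov and Fen on → Lio on. G5: Tov and Nal on → Fal on. Lio and Fal are on, so Ren turns on (G4). [4 rule applications]
Nal needs fewer.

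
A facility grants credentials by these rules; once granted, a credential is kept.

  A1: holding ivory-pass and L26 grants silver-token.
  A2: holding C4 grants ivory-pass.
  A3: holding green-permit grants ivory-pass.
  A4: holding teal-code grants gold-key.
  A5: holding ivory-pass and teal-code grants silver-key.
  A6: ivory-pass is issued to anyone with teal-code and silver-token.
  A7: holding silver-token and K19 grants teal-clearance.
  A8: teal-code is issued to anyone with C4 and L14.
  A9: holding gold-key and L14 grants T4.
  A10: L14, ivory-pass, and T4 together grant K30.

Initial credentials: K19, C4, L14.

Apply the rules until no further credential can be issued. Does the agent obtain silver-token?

silver-token would need ivory-pass and L26 (A1), but L26 is never granted.

No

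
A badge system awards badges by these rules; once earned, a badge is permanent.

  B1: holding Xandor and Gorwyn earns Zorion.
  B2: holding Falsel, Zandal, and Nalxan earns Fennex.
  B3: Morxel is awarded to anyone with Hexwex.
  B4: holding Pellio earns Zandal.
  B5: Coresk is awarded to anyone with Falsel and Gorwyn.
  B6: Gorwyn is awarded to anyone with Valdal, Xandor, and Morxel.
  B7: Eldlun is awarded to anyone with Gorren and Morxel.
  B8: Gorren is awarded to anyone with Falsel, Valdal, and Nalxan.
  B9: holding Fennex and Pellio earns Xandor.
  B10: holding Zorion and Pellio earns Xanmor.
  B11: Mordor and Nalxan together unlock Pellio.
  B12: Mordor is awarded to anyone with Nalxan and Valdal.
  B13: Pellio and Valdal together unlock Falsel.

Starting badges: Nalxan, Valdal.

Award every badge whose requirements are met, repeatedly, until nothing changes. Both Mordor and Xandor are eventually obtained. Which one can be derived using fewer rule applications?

Mordor: With Nalxan and Valdal, Mordor is earned (B12). [1 rule application]
Xandor: With Nalxan and Valdal, Mordor is earned (B12). With Mordor and Nalxan, Pellio is earned (B11). With Pellio and Valdal, Falsel is earned (B13). With Pellio, Zandal is earned (B4). With Falsel, Zandal, and Nalxan, Fennex is earned (B2). With Fennex and Pellio, Xandor is earned (B9). [6 rule applications]
Mordor needs fewer.

Mordor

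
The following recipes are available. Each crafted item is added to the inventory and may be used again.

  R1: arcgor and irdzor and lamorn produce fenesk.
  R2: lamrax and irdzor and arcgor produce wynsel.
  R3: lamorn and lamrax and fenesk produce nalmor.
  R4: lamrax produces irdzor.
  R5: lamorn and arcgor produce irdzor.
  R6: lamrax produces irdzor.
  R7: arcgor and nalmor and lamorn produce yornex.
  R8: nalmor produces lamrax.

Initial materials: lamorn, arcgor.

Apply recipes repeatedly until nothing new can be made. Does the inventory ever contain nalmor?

nalmor would need lamorn, lamrax, and fenesk (R3), but lamrax is never obtained.

No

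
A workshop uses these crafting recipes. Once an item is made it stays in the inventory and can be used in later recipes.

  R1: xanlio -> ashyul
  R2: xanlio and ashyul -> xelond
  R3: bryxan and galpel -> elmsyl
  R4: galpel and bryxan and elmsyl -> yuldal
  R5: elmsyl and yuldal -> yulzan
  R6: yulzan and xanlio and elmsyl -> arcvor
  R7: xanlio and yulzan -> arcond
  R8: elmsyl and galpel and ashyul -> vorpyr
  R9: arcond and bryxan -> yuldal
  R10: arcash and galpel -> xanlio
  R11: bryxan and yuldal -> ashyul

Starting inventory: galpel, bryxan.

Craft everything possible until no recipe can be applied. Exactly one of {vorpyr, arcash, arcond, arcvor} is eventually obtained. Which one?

vorpyr

bryxan and galpel -> elmsyl (R3).
Using R4, galpel, bryxan, and elmsyl make yuldal.
bryxan and yuldal -> ashyul (R11).
Using R8, elmsyl, galpel, and ashyul make vorpyr.
arcond would need xanlio and yulzan (R7), but xanlio is never obtained. arcvor would need yulzan, xanlio, and elmsyl (R6), but xanlio is never obtained. No rule produces arcash, and it is not given.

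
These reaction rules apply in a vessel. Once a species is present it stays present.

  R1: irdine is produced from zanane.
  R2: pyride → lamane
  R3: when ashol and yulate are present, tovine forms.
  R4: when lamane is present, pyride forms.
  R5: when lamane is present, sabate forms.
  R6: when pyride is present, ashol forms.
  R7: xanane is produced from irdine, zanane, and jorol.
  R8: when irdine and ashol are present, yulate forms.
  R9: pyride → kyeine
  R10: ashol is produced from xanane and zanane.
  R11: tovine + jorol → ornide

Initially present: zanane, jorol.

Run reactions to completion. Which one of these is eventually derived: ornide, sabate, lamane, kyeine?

ornide

zanane present → irdine forms (R1).
irdine, zanane, and jorol present → xanane forms (R7).
xanane and zanane present → ashol forms (R10).
irdine and ashol present → yulate forms (R8).
ashol and yulate present → tovine forms (R3).
tovine and jorol present → ornide forms (R11).
sabate would need lamane (R5), but lamane never forms. kyeine would need pyride (R9), but pyride never forms. lamane would need pyride (R2), but pyride never forms.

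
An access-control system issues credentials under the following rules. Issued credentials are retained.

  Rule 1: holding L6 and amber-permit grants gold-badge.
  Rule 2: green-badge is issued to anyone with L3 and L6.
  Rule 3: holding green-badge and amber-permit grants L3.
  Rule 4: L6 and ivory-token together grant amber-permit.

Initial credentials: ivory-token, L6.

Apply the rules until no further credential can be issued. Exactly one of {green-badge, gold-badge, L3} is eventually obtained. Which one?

gold-badge

Holding L6 and ivory-token grants amber-permit (Rule 4).
Holding L6 and amber-permit grants gold-badge (Rule 1).
green-badge would need L3 and L6 (Rule 2), but L3 is never granted. L3 would need green-badge and amber-permit (Rule 3), but green-badge is never granted.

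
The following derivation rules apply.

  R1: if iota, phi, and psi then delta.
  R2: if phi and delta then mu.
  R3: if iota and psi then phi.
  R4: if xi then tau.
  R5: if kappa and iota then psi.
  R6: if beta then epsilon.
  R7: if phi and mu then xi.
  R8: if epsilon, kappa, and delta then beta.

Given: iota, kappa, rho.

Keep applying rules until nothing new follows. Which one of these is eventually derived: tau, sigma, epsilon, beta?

tau

From kappa and iota, R5 gives psi.
iota and psi hold, so phi follows (R3).
From iota, phi, and psi, R1 gives delta.
From phi and delta, R2 gives mu.
phi and mu hold, so xi follows (R7).
From xi, R4 gives tau.
beta would need epsilon, kappa, and delta (R8), but epsilon is never established. epsilon would need beta (R6), but beta is never established. No rule produces sigma, and it is not given.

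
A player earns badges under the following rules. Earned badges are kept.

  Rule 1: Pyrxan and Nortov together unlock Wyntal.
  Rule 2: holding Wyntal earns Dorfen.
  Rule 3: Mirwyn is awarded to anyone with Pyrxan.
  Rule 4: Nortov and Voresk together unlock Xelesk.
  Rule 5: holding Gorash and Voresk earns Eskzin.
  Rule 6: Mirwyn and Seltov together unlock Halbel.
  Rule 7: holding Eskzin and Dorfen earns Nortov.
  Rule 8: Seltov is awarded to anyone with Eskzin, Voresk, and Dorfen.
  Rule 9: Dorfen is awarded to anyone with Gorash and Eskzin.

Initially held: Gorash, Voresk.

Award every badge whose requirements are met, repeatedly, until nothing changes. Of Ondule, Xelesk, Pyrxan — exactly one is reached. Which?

Xelesk

With Gorash and Voresk, Eskzin is earned (Rule 5).
With Gorash and Eskzin, Dorfen is earned (Rule 9).
With Eskzin and Dorfen, Nortov is earned (Rule 7).
With Nortov and Voresk, Xelesk is earned (Rule 4).
No rule produces Pyrxan, and it is not given. No rule produces Ondule, and it is not given.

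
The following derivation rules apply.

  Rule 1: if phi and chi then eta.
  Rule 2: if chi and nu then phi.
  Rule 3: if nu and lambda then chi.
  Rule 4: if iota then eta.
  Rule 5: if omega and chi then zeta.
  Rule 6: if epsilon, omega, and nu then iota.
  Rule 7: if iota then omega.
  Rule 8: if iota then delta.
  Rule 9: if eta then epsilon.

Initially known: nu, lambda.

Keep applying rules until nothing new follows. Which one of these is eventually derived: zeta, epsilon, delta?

From nu and lambda, Rule 3 gives chi.
chi and nu hold, so phi follows (Rule 2).
From phi and chi, Rule 1 gives eta.
eta holds, so epsilon follows (Rule 9).
zeta would need omega and chi (Rule 5), but omega is never established. delta would need iota (Rule 8), but iota is never established.

epsilon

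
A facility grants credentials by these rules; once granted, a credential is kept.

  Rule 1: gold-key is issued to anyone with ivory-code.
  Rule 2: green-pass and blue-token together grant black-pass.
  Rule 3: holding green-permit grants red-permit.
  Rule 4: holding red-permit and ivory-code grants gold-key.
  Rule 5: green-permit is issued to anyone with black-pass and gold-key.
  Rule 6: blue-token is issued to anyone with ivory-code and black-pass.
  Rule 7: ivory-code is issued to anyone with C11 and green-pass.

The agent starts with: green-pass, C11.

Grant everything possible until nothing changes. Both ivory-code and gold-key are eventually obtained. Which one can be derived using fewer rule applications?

ivory-code: Holding C11 and green-pass grants ivory-code (Rule 7). [1 rule application]
gold-key: Holding C11 and green-pass grants ivory-code (Rule 7). Holding ivory-code grants gold-key (Rule 1). [2 rule applications]
ivory-code needs fewer.

ivory-code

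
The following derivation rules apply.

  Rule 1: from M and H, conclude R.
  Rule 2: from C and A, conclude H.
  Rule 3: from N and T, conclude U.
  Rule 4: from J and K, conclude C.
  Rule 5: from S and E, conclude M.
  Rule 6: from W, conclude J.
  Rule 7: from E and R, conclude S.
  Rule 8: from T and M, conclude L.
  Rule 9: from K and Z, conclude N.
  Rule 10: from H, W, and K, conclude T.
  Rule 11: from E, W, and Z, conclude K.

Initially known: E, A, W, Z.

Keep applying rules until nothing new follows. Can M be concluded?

M would need S and E (Rule 5), but S is never established.

No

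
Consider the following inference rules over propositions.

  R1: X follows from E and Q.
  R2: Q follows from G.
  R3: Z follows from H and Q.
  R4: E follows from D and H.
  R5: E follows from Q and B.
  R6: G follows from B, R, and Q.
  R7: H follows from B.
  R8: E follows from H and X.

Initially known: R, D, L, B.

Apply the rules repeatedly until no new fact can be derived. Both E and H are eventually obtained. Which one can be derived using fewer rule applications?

H: B holds, so H follows (R7). [1 rule application]
E: From B, R7 gives H. From D and H, R4 gives E. [2 rule applications]
H needs fewer.

H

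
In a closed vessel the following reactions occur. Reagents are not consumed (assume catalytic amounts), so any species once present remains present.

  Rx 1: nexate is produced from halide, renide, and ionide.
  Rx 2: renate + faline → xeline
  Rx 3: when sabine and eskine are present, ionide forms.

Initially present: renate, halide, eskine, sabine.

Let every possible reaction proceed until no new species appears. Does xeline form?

No

xeline would need renate and faline (Rx 2), but faline never forms.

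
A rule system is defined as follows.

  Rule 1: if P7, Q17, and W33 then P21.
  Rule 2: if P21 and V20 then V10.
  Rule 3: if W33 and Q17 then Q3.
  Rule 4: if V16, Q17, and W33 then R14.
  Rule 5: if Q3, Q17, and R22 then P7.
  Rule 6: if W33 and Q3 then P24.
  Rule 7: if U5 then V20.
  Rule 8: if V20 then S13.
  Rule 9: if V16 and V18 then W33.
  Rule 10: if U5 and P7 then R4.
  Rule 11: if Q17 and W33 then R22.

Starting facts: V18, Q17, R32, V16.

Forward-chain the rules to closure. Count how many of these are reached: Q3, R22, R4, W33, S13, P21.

V16 and V18 hold, so W33 follows (Rule 9).
Q17 and W33 hold, so R22 follows (Rule 11).
From W33 and Q17, Rule 3 gives Q3.
From Q3, Q17, and R22, Rule 5 gives P7.
P7, Q17, and W33 hold, so P21 follows (Rule 1).
Q3: reached.
R22: reached.
R4 would need U5 and P7 (Rule 10), but U5 is never established.
W33: reached.
S13 would need V20 (Rule 8), but V20 is never established.
P21: reached.
Reached: Q3, R22, W33, and P21 — 4 of the 6.

4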